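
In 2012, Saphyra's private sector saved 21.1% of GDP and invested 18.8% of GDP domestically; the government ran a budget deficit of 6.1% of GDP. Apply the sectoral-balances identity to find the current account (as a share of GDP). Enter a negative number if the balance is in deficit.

By the sectoral-balances identity, CA = (S_private - I) + (T - G).
Private balance = 21.1 - 18.8 = 2.3
Government balance (T - G) = -6.1
CA = 2.3 + (-6.1) = -3.8

-3.8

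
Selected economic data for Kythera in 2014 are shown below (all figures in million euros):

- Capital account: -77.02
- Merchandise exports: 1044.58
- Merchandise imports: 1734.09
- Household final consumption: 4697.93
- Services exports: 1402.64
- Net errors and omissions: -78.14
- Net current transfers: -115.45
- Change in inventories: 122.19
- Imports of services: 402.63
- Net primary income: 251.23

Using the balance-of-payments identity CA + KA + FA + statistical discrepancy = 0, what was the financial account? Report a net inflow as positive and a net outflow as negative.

-291.12

Goods balance = 1044.58 - 1734.09 = -689.51
Services balance = 1402.64 - 402.63 = 1000.01
Trade balance (goods + services) = -689.51 + 1000.01 = 310.50
Net primary income = 251.23
Net secondary income = -115.45
Current account = 310.50 + 251.23 + (-115.45) = 446.28
Financial account = -(446.28 + (-77.02) + (-78.14)) = -291.12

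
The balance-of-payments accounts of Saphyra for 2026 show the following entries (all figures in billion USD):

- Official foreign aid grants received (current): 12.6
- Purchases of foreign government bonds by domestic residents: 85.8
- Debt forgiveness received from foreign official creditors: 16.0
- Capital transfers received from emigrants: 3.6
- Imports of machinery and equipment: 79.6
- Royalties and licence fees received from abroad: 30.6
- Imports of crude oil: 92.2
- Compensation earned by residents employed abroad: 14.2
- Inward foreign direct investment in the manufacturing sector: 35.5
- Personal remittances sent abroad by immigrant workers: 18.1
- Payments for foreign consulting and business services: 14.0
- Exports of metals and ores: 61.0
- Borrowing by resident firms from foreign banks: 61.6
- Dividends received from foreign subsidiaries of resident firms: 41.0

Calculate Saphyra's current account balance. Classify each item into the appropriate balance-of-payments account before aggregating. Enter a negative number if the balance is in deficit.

-44.5

Goods: 61.0 - 79.6 - 92.2 = -110.8
Services: 30.6 - 14.0 = 16.6
Primary income: 41.0 + 14.2 = 55.2
Secondary income: 12.6 - 18.1 = -5.5
Current account = (-110.8) + 16.6 + 55.2 + (-5.5) = -44.5
(Excluded from the current account — financial account: purchases of foreign government bonds by domestic residents 85.8, inward foreign direct investment in the manufacturing sector 35.5, borrowing by resident firms from foreign banks 61.6; capital account: debt forgiveness received from foreign official creditors 16.0, capital transfers received from emigrants 3.6.)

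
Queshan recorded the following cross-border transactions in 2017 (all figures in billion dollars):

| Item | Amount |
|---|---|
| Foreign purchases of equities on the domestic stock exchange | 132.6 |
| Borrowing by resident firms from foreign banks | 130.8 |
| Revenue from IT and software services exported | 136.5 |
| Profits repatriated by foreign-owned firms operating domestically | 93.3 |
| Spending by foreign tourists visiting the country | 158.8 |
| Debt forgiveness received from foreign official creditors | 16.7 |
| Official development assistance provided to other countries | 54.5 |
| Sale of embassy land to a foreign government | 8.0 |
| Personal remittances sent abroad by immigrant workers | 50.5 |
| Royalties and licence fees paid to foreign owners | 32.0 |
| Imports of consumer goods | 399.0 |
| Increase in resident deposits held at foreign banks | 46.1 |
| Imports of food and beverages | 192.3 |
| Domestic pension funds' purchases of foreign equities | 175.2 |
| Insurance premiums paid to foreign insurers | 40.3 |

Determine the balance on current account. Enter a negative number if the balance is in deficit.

Goods: -399.0 - 192.3 = -591.3
Services: 136.5 + 158.8 - 40.3 - 32.0 = 223.0
Primary income: -93.3
Secondary income: -50.5 - 54.5 = -105.0
Current account = (-591.3) + 223.0 + (-93.3) + (-105.0) = -566.6
(Excluded from the current account — financial account: foreign purchases of equities on the domestic stock exchange 132.6, borrowing by resident firms from foreign banks 130.8, increase in resident deposits held at foreign banks 46.1, domestic pension funds' purchases of foreign equities 175.2; capital account: debt forgiveness received from foreign official creditors 16.7, sale of embassy land to a foreign government 8.0.)

-566.6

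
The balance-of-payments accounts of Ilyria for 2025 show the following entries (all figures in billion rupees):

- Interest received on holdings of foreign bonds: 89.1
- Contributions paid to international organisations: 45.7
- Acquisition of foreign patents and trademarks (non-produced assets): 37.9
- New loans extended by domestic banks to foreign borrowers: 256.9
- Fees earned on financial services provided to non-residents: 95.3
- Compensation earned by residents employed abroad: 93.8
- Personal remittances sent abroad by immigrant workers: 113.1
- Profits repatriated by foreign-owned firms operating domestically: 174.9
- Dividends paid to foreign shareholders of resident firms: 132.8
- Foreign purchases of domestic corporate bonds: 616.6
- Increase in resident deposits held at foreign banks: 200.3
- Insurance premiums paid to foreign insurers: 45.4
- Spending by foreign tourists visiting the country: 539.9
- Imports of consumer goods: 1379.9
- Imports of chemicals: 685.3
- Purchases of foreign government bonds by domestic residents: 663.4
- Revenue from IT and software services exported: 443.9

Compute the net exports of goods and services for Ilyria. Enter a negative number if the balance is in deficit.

-1031.5

Goods: -685.3 - 1379.9 = -2065.2
Services: 443.9 - 45.4 + 95.3 + 539.9 = 1033.7
Trade balance = -2065.2 + 1033.7 = -1031.5
(Excluded from the trade balance — primary income: interest received on holdings of foreign bonds 89.1, compensation earned by residents employed abroad 93.8, profits repatriated by foreign-owned firms operating domestically 174.9, dividends paid to foreign shareholders of resident firms 132.8; secondary income: contributions paid to international organisations 45.7, personal remittances sent abroad by immigrant workers 113.1; capital account: acquisition of foreign patents and trademarks (non-produced assets) 37.9; financial account: new loans extended by domestic banks to foreign borrowers 256.9, foreign purchases of domestic corporate bonds 616.6, increase in resident deposits held at foreign banks 200.3, purchases of foreign government bonds by domestic residents 663.4.)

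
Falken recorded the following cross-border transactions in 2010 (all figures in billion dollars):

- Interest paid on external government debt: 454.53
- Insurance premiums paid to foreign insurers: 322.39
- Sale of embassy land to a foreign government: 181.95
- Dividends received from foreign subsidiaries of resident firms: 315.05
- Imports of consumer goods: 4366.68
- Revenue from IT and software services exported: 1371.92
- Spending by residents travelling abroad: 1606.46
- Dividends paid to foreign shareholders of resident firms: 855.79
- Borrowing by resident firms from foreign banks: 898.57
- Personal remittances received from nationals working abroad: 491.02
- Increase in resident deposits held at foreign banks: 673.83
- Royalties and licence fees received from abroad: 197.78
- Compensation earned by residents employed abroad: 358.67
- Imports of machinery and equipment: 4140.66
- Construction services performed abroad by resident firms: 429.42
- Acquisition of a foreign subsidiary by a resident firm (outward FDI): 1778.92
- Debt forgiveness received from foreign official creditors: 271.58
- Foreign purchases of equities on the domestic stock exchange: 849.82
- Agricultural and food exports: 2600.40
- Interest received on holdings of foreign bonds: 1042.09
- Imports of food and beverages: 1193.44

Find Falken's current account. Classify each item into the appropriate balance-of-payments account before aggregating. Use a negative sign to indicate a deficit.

Goods: -4366.68 - 4140.66 + 2600.40 - 1193.44 = -7100.38
Services: -1606.46 + 197.78 + 1371.92 - 322.39 + 429.42 = 70.27
Primary income: -454.53 - 855.79 + 358.67 + 315.05 + 1042.09 = 405.49
Secondary income: 491.02
Current account = (-7100.38) + 70.27 + 405.49 + 491.02 = -6133.60
(Excluded from the current account — capital account: sale of embassy land to a foreign government 181.95, debt forgiveness received from foreign official creditors 271.58; financial account: borrowing by resident firms from foreign banks 898.57, increase in resident deposits held at foreign banks 673.83, acquisition of a foreign subsidiary by a resident firm (outward FDI) 1778.92, foreign purchases of equities on the domestic stock exchange 849.82.)

-6133.60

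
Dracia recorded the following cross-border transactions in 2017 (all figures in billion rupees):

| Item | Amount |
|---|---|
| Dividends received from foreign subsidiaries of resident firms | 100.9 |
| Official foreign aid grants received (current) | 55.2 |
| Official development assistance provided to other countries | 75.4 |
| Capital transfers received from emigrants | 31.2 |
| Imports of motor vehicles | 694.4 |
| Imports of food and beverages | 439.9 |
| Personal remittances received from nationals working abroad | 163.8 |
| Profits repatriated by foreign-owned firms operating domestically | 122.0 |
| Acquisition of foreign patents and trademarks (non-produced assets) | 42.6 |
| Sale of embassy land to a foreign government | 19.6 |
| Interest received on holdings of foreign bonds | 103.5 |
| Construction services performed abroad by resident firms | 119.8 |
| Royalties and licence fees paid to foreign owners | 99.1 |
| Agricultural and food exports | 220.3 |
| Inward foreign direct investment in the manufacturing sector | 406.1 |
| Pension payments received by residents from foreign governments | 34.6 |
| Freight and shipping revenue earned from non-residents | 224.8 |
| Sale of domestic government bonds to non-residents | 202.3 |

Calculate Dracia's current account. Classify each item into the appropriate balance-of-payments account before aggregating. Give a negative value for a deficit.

Goods: -439.9 - 694.4 + 220.3 = -914.0
Services: 224.8 - 99.1 + 119.8 = 245.5
Primary income: 103.5 + 100.9 - 122.0 = 82.4
Secondary income: 55.2 + 34.6 - 75.4 + 163.8 = 178.2
Current account = (-914.0) + 245.5 + 82.4 + 178.2 = -407.9
(Excluded from the current account — capital account: capital transfers received from emigrants 31.2, acquisition of foreign patents and trademarks (non-produced assets) 42.6, sale of embassy land to a foreign government 19.6; financial account: inward foreign direct investment in the manufacturing sector 406.1, sale of domestic government bonds to non-residents 202.3.)

-407.9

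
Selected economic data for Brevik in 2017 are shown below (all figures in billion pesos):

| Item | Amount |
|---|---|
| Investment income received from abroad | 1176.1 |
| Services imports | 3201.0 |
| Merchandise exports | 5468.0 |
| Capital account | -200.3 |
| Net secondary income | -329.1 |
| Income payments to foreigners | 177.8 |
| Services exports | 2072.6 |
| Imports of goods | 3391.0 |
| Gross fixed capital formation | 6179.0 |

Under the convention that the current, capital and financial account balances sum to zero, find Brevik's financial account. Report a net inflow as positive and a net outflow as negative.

-1417.5

Goods balance = 5468.0 - 3391.0 = 2077.0
Services balance = 2072.6 - 3201.0 = -1128.4
Trade balance (goods + services) = 2077.0 + (-1128.4) = 948.6
Net primary income = 1176.1 - 177.8 = 998.3
Net secondary income = -329.1
Current account = 948.6 + 998.3 + (-329.1) = 1617.8
Financial account = -(1617.8 + (-200.3)) = -1417.5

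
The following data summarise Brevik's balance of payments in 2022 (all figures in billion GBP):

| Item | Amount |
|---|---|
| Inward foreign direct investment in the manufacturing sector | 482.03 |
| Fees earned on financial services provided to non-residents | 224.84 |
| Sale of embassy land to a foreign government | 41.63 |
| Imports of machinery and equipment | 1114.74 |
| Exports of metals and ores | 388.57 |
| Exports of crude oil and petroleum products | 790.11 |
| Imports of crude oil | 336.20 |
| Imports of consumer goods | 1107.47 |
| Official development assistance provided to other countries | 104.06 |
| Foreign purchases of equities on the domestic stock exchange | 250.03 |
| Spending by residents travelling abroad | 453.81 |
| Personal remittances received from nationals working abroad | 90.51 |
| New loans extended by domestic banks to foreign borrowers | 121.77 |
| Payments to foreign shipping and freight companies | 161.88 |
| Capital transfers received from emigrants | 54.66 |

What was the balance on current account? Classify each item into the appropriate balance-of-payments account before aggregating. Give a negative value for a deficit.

Goods: 388.57 - 1107.47 + 790.11 - 1114.74 - 336.20 = -1379.73
Services: -161.88 + 224.84 - 453.81 = -390.85
Secondary income: -104.06 + 90.51 = -13.55
Current account = (-1379.73) + (-390.85) + (-13.55) = -1784.13
(Excluded from the current account — financial account: inward foreign direct investment in the manufacturing sector 482.03, foreign purchases of equities on the domestic stock exchange 250.03, new loans extended by domestic banks to foreign borrowers 121.77; capital account: sale of embassy land to a foreign government 41.63, capital transfers received from emigrants 54.66.)

-1784.13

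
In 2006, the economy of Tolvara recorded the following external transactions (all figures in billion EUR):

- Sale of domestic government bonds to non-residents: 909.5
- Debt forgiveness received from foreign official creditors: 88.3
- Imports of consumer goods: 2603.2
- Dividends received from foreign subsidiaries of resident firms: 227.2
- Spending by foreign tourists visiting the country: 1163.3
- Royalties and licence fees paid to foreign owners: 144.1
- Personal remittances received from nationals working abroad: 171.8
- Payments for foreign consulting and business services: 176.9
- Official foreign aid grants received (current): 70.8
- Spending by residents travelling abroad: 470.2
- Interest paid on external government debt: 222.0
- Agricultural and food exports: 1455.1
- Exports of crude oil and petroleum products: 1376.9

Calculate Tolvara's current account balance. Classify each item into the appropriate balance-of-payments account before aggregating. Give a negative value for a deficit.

Goods: 1376.9 + 1455.1 - 2603.2 = 228.8
Services: -470.2 - 176.9 + 1163.3 - 144.1 = 372.1
Primary income: -222.0 + 227.2 = 5.2
Secondary income: 70.8 + 171.8 = 242.6
Current account = 228.8 + 372.1 + 5.2 + 242.6 = 848.7
(Excluded from the current account — financial account: sale of domestic government bonds to non-residents 909.5; capital account: debt forgiveness received from foreign official creditors 88.3.)

848.7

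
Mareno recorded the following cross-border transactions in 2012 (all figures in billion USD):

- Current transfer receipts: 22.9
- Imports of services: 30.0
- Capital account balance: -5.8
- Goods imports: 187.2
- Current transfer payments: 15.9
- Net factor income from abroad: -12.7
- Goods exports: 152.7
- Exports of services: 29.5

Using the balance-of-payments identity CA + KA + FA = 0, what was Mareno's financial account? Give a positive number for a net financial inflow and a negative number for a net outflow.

46.5

Goods balance = 152.7 - 187.2 = -34.5
Services balance = 29.5 - 30.0 = -0.5
Trade balance (goods + services) = -34.5 + (-0.5) = -35.0
Net primary income = -12.7
Net secondary income = 22.9 - 15.9 = 7.0
Current account = -35.0 + (-12.7) + 7.0 = -40.7
Financial account = -(-40.7 + (-5.8)) = 46.5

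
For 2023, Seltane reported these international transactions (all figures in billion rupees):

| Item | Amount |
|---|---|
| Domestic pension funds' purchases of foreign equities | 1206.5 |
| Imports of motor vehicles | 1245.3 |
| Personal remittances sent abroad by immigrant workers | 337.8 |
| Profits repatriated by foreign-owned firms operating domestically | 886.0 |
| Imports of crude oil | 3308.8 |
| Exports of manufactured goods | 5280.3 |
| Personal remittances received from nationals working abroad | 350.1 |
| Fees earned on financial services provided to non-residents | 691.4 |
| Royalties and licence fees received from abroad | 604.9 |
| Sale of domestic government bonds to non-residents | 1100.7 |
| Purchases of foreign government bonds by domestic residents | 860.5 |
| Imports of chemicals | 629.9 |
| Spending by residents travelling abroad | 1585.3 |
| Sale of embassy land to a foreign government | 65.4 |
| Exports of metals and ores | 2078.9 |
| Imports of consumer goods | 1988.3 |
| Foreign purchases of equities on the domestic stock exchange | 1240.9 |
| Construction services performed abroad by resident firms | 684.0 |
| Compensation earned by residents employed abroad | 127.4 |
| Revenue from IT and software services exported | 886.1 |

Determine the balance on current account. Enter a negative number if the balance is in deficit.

721.7

Goods: -3308.8 + 2078.9 - 1245.3 - 629.9 - 1988.3 + 5280.3 = 186.9
Services: 691.4 + 684.0 + 886.1 - 1585.3 + 604.9 = 1281.1
Primary income: -886.0 + 127.4 = -758.6
Secondary income: 350.1 - 337.8 = 12.3
Current account = 186.9 + 1281.1 + (-758.6) + 12.3 = 721.7
(Excluded from the current account — financial account: domestic pension funds' purchases of foreign equities 1206.5, sale of domestic government bonds to non-residents 1100.7, purchases of foreign government bonds by domestic residents 860.5, foreign purchases of equities on the domestic stock exchange 1240.9; capital account: sale of embassy land to a foreign government 65.4.)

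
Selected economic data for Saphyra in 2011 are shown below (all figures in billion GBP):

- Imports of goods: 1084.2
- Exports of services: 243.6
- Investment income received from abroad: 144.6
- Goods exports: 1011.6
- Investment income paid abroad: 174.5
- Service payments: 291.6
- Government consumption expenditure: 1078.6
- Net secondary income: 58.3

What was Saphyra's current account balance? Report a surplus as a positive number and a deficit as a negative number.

Goods balance = 1011.6 - 1084.2 = -72.6
Services balance = 243.6 - 291.6 = -48.0
Trade balance (goods + services) = -72.6 + (-48.0) = -120.6
Net primary income = 144.6 - 174.5 = -29.9
Net secondary income = 58.3
Current account = -120.6 + (-29.9) + 58.3 = -92.2

-92.2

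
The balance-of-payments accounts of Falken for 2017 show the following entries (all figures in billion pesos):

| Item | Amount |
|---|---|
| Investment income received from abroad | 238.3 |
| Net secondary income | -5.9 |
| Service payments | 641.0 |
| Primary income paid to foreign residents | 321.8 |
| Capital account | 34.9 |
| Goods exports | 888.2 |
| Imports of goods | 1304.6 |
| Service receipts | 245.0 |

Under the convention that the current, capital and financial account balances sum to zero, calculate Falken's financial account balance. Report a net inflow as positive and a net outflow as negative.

866.9

Goods balance = 888.2 - 1304.6 = -416.4
Services balance = 245.0 - 641.0 = -396.0
Trade balance (goods + services) = -416.4 + (-396.0) = -812.4
Net primary income = 238.3 - 321.8 = -83.5
Net secondary income = -5.9
Current account = -812.4 + (-83.5) + (-5.9) = -901.8
Financial account = -(-901.8 + 34.9) = 866.9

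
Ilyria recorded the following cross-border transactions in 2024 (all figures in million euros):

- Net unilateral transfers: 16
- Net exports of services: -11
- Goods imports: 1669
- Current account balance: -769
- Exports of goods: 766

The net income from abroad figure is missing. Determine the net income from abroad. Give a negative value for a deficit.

129

Current account = goods balance + services balance + net primary income + net secondary income
Sum of the known components = -898
Net income from abroad = CA - (known components) = -769 - (-898) = 129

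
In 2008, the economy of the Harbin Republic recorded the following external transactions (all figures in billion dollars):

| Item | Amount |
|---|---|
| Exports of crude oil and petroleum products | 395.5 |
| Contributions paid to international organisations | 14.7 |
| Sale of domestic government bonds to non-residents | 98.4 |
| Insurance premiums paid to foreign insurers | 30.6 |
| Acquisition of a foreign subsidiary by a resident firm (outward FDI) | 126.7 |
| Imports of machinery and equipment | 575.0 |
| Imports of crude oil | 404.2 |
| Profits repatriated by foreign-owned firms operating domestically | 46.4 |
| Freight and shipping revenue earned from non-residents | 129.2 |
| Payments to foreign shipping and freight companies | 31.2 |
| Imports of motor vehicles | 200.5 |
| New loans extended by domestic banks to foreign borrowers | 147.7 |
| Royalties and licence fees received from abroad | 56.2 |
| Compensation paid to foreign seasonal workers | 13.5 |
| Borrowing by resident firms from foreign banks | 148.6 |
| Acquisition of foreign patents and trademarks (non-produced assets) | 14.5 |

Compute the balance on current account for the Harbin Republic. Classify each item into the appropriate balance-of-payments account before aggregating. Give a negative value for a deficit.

Goods: 395.5 - 575.0 - 200.5 - 404.2 = -784.2
Services: -30.6 - 31.2 + 56.2 + 129.2 = 123.6
Primary income: -13.5 - 46.4 = -59.9
Secondary income: -14.7
Current account = (-784.2) + 123.6 + (-59.9) + (-14.7) = -735.2
(Excluded from the current account — financial account: sale of domestic government bonds to non-residents 98.4, acquisition of a foreign subsidiary by a resident firm (outward FDI) 126.7, new loans extended by domestic banks to foreign borrowers 147.7, borrowing by resident firms from foreign banks 148.6; capital account: acquisition of foreign patents and trademarks (non-produced assets) 14.5.)

-735.2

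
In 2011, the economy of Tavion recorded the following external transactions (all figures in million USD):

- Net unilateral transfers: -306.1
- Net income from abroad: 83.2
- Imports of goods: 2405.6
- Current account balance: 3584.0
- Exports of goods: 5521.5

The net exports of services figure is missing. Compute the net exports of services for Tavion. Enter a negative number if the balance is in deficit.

691.0

Current account = goods balance + services balance + net primary income + net secondary income
Sum of the known components = 2893.0
Net exports of services = CA - (known components) = 3584.0 - 2893.0 = 691.0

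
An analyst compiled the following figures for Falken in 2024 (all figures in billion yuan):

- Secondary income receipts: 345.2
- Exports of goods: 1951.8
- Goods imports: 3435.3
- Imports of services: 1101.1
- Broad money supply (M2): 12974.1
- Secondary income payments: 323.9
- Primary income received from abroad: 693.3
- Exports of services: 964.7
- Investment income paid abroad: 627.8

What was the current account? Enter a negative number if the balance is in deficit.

Goods balance = 1951.8 - 3435.3 = -1483.5
Services balance = 964.7 - 1101.1 = -136.4
Trade balance (goods + services) = -1483.5 + (-136.4) = -1619.9
Net primary income = 693.3 - 627.8 = 65.5
Net secondary income = 345.2 - 323.9 = 21.3
Current account = -1619.9 + 65.5 + 21.3 = -1533.1

-1533.1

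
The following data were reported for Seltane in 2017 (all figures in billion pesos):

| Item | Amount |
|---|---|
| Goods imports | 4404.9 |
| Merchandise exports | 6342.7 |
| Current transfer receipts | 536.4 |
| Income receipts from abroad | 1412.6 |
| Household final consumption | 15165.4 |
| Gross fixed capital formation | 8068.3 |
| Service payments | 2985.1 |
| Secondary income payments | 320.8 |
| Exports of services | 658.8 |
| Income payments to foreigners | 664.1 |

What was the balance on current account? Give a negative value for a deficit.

Goods balance = 6342.7 - 4404.9 = 1937.8
Services balance = 658.8 - 2985.1 = -2326.3
Trade balance (goods + services) = 1937.8 + (-2326.3) = -388.5
Net primary income = 1412.6 - 664.1 = 748.5
Net secondary income = 536.4 - 320.8 = 215.6
Current account = -388.5 + 748.5 + 215.6 = 575.6

575.6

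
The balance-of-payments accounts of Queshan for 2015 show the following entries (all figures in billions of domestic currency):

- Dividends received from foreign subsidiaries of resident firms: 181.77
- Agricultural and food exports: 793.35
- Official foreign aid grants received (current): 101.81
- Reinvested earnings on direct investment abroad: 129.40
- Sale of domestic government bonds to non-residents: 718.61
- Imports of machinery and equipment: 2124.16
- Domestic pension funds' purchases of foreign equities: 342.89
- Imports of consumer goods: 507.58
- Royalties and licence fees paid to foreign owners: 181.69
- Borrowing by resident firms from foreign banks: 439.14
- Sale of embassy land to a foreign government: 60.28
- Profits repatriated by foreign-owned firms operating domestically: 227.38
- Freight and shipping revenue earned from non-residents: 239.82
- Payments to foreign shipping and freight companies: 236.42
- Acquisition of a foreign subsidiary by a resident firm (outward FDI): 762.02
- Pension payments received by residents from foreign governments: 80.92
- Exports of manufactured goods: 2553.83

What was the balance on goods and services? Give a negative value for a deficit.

Goods: -2124.16 + 2553.83 + 793.35 - 507.58 = 715.44
Services: -181.69 - 236.42 + 239.82 = -178.29
Trade balance = 715.44 + (-178.29) = 537.15
(Excluded from the trade balance — primary income: dividends received from foreign subsidiaries of resident firms 181.77, reinvested earnings on direct investment abroad 129.40, profits repatriated by foreign-owned firms operating domestically 227.38; secondary income: official foreign aid grants received (current) 101.81, pension payments received by residents from foreign governments 80.92; financial account: sale of domestic government bonds to non-residents 718.61, domestic pension funds' purchases of foreign equities 342.89, borrowing by resident firms from foreign banks 439.14, acquisition of a foreign subsidiary by a resident firm (outward FDI) 762.02; capital account: sale of embassy land to a foreign government 60.28.)

537.15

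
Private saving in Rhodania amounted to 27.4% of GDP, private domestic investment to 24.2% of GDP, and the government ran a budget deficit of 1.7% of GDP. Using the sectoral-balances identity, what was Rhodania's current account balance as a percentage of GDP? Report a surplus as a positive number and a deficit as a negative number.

1.5

By the sectoral-balances identity, CA = (S_private - I) + (T - G).
Private balance = 27.4 - 24.2 = 3.2
Government balance (T - G) = -1.7
CA = 3.2 + (-1.7) = 1.5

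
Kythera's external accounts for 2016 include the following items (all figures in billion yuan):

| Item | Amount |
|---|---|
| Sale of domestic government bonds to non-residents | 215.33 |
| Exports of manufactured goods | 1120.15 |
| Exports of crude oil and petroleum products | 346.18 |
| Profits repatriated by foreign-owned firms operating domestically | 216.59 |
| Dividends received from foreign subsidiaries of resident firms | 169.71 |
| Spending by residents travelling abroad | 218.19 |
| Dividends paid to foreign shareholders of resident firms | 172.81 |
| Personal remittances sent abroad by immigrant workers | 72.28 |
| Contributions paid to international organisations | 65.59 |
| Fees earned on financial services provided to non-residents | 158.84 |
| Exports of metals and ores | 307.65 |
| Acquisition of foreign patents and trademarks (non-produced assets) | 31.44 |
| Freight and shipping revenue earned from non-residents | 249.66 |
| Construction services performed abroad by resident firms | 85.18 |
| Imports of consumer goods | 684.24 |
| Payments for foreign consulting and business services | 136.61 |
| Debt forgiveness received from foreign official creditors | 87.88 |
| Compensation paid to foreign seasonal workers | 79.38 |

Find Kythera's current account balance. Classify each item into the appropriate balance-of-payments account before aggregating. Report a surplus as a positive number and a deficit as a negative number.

791.68

Goods: 346.18 - 684.24 + 307.65 + 1120.15 = 1089.74
Services: 158.84 + 249.66 + 85.18 - 136.61 - 218.19 = 138.88
Primary income: -79.38 + 169.71 - 172.81 - 216.59 = -299.07
Secondary income: -72.28 - 65.59 = -137.87
Current account = 1089.74 + 138.88 + (-299.07) + (-137.87) = 791.68
(Excluded from the current account — financial account: sale of domestic government bonds to non-residents 215.33; capital account: acquisition of foreign patents and trademarks (non-produced assets) 31.44, debt forgiveness received from foreign official creditors 87.88.)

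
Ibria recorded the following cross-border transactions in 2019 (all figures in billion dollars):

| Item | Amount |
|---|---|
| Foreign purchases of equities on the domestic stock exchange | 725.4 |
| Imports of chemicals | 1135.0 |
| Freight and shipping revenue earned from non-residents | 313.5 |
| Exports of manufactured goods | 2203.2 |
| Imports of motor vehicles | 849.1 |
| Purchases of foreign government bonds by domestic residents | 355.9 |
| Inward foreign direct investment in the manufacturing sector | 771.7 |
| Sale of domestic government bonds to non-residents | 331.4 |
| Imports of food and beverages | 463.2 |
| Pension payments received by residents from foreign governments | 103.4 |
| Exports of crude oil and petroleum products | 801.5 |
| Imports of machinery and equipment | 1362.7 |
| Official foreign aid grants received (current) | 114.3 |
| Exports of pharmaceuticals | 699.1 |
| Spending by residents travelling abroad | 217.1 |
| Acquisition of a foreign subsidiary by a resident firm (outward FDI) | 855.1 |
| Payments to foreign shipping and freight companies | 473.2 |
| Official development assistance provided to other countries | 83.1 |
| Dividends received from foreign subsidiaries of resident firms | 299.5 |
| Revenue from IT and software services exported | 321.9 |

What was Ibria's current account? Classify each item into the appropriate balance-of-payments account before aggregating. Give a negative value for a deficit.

273.0

Goods: -1135.0 - 849.1 - 463.2 + 801.5 + 2203.2 + 699.1 - 1362.7 = -106.2
Services: 313.5 + 321.9 - 473.2 - 217.1 = -54.9
Primary income: 299.5
Secondary income: 103.4 + 114.3 - 83.1 = 134.6
Current account = (-106.2) + (-54.9) + 299.5 + 134.6 = 273.0
(Excluded from the current account — financial account: foreign purchases of equities on the domestic stock exchange 725.4, purchases of foreign government bonds by domestic residents 355.9, inward foreign direct investment in the manufacturing sector 771.7, sale of domestic government bonds to non-residents 331.4, acquisition of a foreign subsidiary by a resident firm (outward FDI) 855.1.)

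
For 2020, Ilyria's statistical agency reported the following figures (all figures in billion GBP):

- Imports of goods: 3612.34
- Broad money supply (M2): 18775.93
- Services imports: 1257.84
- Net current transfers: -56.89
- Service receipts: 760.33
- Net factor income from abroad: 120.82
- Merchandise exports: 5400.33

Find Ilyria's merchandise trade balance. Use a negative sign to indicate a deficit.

Goods balance = 5400.33 - 3612.34 = 1787.99

1787.99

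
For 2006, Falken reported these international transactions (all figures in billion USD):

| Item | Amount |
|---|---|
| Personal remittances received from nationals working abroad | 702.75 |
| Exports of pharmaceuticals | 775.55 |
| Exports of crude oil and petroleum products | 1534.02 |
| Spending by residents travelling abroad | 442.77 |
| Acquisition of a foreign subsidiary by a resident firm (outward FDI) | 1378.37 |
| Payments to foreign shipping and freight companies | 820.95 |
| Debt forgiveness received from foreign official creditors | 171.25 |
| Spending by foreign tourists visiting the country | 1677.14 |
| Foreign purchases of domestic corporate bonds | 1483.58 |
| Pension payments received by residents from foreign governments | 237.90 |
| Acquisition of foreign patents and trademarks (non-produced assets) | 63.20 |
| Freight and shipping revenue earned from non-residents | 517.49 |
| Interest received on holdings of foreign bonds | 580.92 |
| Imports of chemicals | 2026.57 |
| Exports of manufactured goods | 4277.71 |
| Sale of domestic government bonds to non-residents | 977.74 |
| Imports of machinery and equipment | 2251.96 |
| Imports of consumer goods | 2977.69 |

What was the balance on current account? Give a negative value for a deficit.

1783.54

Goods: -2251.96 + 1534.02 - 2026.57 + 775.55 - 2977.69 + 4277.71 = -668.94
Services: 517.49 - 820.95 + 1677.14 - 442.77 = 930.91
Primary income: 580.92
Secondary income: 702.75 + 237.90 = 940.65
Current account = (-668.94) + 930.91 + 580.92 + 940.65 = 1783.54
(Excluded from the current account — financial account: acquisition of a foreign subsidiary by a resident firm (outward FDI) 1378.37, foreign purchases of domestic corporate bonds 1483.58, sale of domestic government bonds to non-residents 977.74; capital account: debt forgiveness received from foreign official creditors 171.25, acquisition of foreign patents and trademarks (non-produced assets) 63.20.)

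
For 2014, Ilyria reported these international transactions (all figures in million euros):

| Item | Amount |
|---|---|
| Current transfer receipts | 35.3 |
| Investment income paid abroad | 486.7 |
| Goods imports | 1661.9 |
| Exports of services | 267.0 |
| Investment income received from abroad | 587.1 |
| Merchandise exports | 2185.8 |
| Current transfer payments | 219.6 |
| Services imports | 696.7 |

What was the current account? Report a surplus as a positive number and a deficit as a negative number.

10.3

Goods balance = 2185.8 - 1661.9 = 523.9
Services balance = 267.0 - 696.7 = -429.7
Trade balance (goods + services) = 523.9 + (-429.7) = 94.2
Net primary income = 587.1 - 486.7 = 100.4
Net secondary income = 35.3 - 219.6 = -184.3
Current account = 94.2 + 100.4 + (-184.3) = 10.3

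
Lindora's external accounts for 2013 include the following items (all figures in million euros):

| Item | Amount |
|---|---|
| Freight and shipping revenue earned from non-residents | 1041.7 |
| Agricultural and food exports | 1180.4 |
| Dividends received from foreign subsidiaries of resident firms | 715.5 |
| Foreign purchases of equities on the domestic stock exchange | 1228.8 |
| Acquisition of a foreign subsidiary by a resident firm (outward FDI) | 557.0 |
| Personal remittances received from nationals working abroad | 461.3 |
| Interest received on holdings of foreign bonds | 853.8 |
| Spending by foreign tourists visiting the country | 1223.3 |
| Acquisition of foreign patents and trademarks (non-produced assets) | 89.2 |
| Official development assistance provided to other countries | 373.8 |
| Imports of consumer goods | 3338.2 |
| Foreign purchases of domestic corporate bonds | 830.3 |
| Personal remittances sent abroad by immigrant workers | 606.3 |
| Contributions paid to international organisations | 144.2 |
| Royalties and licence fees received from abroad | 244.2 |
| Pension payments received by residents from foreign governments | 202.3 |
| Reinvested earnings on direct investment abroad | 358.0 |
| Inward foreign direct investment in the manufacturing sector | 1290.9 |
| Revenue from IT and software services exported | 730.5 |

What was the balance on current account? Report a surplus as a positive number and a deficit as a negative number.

2548.5

Goods: -3338.2 + 1180.4 = -2157.8
Services: 730.5 + 1041.7 + 244.2 + 1223.3 = 3239.7
Primary income: 715.5 + 853.8 + 358.0 = 1927.3
Secondary income: -144.2 + 202.3 - 606.3 + 461.3 - 373.8 = -460.7
Current account = (-2157.8) + 3239.7 + 1927.3 + (-460.7) = 2548.5
(Excluded from the current account — financial account: foreign purchases of equities on the domestic stock exchange 1228.8, acquisition of a foreign subsidiary by a resident firm (outward FDI) 557.0, foreign purchases of domestic corporate bonds 830.3, inward foreign direct investment in the manufacturing sector 1290.9; capital account: acquisition of foreign patents and trademarks (non-produced assets) 89.2.)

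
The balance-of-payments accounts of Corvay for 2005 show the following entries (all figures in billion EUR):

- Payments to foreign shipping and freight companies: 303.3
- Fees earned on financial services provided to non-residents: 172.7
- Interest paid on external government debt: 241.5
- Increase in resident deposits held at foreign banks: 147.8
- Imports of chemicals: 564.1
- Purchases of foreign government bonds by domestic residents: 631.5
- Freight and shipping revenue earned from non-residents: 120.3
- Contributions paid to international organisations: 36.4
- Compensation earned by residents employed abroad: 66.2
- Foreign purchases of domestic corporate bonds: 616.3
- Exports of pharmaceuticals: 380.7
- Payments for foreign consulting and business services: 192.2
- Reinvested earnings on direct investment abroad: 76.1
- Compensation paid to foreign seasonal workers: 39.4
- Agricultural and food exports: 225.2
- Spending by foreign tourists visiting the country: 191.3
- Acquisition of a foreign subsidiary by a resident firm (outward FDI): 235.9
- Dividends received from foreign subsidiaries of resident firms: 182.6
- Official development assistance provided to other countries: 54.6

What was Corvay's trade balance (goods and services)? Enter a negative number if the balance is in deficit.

Goods: -564.1 + 380.7 + 225.2 = 41.8
Services: 120.3 + 191.3 - 192.2 - 303.3 + 172.7 = -11.2
Trade balance = 41.8 + (-11.2) = 30.6
(Excluded from the trade balance — primary income: interest paid on external government debt 241.5, compensation earned by residents employed abroad 66.2, reinvested earnings on direct investment abroad 76.1, compensation paid to foreign seasonal workers 39.4, dividends received from foreign subsidiaries of resident firms 182.6; financial account: increase in resident deposits held at foreign banks 147.8, purchases of foreign government bonds by domestic residents 631.5, foreign purchases of domestic corporate bonds 616.3, acquisition of a foreign subsidiary by a resident firm (outward FDI) 235.9; secondary income: contributions paid to international organisations 36.4, official development assistance provided to other countries 54.6.)

30.6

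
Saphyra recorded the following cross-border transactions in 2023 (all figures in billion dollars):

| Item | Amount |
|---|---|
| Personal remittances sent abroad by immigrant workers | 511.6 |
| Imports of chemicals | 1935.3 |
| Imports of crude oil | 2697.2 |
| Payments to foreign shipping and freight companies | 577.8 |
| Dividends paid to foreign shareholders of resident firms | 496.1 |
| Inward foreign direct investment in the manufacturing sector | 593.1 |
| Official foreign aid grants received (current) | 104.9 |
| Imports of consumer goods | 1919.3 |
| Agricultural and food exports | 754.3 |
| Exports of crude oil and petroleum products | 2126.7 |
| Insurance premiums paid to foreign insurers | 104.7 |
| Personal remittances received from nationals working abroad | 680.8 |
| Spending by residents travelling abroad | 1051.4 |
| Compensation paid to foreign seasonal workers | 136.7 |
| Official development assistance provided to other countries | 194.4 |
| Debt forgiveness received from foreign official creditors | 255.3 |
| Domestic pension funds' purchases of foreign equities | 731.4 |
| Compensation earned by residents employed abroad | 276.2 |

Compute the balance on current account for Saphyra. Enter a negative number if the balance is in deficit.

Goods: -1935.3 - 1919.3 - 2697.2 + 2126.7 + 754.3 = -3670.8
Services: -1051.4 - 577.8 - 104.7 = -1733.9
Primary income: -496.1 + 276.2 - 136.7 = -356.6
Secondary income: -194.4 - 511.6 + 680.8 + 104.9 = 79.7
Current account = (-3670.8) + (-1733.9) + (-356.6) + 79.7 = -5681.6
(Excluded from the current account — financial account: inward foreign direct investment in the manufacturing sector 593.1, domestic pension funds' purchases of foreign equities 731.4; capital account: debt forgiveness received from foreign official creditors 255.3.)

-5681.6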